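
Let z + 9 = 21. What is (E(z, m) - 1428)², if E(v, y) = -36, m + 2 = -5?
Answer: 2143296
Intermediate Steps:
z = 12 (z = -9 + 21 = 12)
m = -7 (m = -2 - 5 = -7)
(E(z, m) - 1428)² = (-36 - 1428)² = (-1464)² = 2143296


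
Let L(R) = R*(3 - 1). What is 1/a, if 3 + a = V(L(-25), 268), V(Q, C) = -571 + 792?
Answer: 1/218 ≈ 0.0045872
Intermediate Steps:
L(R) = 2*R (L(R) = R*2 = 2*R)
V(Q, C) = 221
a = 218 (a = -3 + 221 = 218)
1/a = 1/218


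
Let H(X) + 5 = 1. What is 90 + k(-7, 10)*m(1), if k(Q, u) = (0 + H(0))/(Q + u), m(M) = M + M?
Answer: 262/3 ≈ 87.333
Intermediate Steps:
H(X) = -4 (H(X) = -5 + 1 = -4)
m(M) = 2*M
k(Q, u) = -4/(Q + u) (k(Q, u) = (0 - 4)/(Q + u) = -4/(Q + u))
90 + k(-7, 10)*m(1) = 90 + (-4/(-7 + 10))*(2*1) = 90 - 4/3*2 = 90 - 8/3 = 262/3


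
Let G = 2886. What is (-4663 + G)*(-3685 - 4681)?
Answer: 14866382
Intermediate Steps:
(-4663 + G)*(-3685 - 4681) = (-4663 + 2886)*(-3685 - 4681) = -1777*(-8366) = 14866382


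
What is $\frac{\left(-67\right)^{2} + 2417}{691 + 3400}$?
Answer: $\frac{6906}{4091} \approx 1.6881$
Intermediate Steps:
$\frac{\left(-67\right)^{2} + 2417}{691 + 3400} = \frac{4489 + 2417}{4091} = 6906 \cdot \frac{1}{4091} = \frac{6906}{4091}$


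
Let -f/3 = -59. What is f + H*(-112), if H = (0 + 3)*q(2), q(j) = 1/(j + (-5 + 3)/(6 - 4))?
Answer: -159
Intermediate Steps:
q(j) = 1/(-1 + j) (q(j) = 1/(j - 2/2) = 1/(j - 2*½) = 1/(j - 1) = 1/(-1 + j))
f = 177 (f = -3*(-59) = 177)
H = 3 (H = (0 + 3)/(-1 + 2) = 3/1 = 3*1 = 3)
f + H*(-112) = 177 + 3*(-112) = 177 - 336 = -159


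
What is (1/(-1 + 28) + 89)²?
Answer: 5779216/729 ≈ 7927.6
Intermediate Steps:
(1/(-1 + 28) + 89)² = (1/27 + 89)² = (2404/27)² = 5779216/729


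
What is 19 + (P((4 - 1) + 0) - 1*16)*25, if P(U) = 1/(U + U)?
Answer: -2261/6 ≈ -376.83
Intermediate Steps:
P(U) = 1/(2*U)
19 + (P((4 - 1) + 0) - 1*16)*25 = 19 + (1/(2*((4 - 1) + 0)) - 1*16)*25 = 19 + (1/(2*(3 + 0)) - 16)*25 = 19 + ((1/2)/3 - 16)*25 = 19 + ((1/2)*(1/3) - 16)*25 = 19 + (1/6 - 16)*25 = 19 - 95/6*25 = 19 - 2375/6 = -2261/6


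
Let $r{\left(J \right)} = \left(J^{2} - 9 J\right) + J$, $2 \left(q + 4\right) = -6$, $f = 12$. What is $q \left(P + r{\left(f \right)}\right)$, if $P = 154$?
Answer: $-1414$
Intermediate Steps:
$q = -7$ ($q = -4 + \frac{1}{2} \left(-6\right) = -4 - 3 = -7$)
$r{\left(J \right)} = J^{2} - 8 J$
$q \left(P + r{\left(f \right)}\right) = - 7 \left(154 + 12 \left(-8 + 12\right)\right) = - 7 \left(154 + 12 \cdot 4\right) = - 7 \left(154 + 48\right) = \left(-7\right) 202 = -1414$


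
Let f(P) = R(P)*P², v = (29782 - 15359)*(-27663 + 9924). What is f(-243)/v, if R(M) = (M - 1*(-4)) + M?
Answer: 117126/1052879 ≈ 0.11124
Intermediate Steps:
R(M) = 4 + 2*M (R(M) = (M + 4) + M = (4 + M) + M = 4 + 2*M)
v = -255849597 (v = 14423*(-17739) = -255849597)
f(P) = P²*(4 + 2*P) (f(P) = (4 + 2*P)*P² = P²*(4 + 2*P))
f(-243)/v = (2*(-243)²*(2 - 243))/(-255849597) = (2*59049*(-241))*(-1/255849597) = -28461618*(-1/255849597) = 117126/1052879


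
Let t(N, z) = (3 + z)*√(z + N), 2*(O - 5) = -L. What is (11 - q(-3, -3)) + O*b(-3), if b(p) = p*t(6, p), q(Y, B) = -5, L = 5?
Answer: 16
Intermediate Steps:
O = 5/2 (O = 5 + (-1*5)/2 = 5 + (½)*(-5) = 5 - 5/2 = 5/2 ≈ 2.5000)
t(N, z) = √(N + z)*(3 + z) (t(N, z) = (3 + z)*√(N + z) = √(N + z)*(3 + z))
b(p) = p*√(6 + p)*(3 + p) (b(p) = p*(√(6 + p)*(3 + p)) = p*√(6 + p)*(3 + p))
(11 - q(-3, -3)) + O*b(-3) = (11 - 1*(-5)) + 5*(-3*√(6 - 3)*(3 - 3))/2 = (11 + 5) + 5*(-3*√3*0)/2 = 16 + (5/2)*0 = 16 + 0 = 16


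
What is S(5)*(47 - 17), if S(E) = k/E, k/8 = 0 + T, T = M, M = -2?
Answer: -96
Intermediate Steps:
T = -2
k = -16 (k = 8*(0 - 2) = 8*(-2) = -16)
S(E) = -16/E
S(5)*(47 - 17) = (-16/5)*(47 - 17) = -16*1/5*30 = -16/5*30 = -96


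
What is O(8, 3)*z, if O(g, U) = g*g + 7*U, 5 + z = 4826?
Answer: 409785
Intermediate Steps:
z = 4821 (z = -5 + 4826 = 4821)
O(g, U) = g² + 7*U
O(8, 3)*z = (8² + 7*3)*4821 = (64 + 21)*4821 = 85*4821 = 409785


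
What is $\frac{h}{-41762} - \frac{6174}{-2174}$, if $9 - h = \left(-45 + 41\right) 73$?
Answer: $\frac{18370301}{6485042} \approx 2.8327$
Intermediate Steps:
$h = 301$ ($h = 9 - \left(-45 + 41\right) 73 = 9 - \left(-4\right) 73 = 9 - -292 = 9 + 292 = 301$)
$\frac{h}{-41762} - \frac{6174}{-2174} = \frac{301}{-41762} - \frac{6174}{-2174} = 301 \left(- \frac{1}{41762}\right) - - \frac{3087}{1087} = - \frac{43}{5966} + \frac{3087}{1087} = \frac{18370301}{6485042}$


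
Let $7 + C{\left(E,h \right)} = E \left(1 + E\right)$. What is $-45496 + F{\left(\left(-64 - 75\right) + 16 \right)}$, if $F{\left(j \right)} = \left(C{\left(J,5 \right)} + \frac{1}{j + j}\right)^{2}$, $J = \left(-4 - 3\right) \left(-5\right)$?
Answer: $\frac{92256812233}{60516} \approx 1.5245 \cdot 10^{6}$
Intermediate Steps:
$J = 35$ ($J = \left(-7\right) \left(-5\right) = 35$)
$C{\left(E,h \right)} = -7 + E \left(1 + E\right)$
$F{\left(j \right)} = \left(1253 + \frac{1}{2 j}\right)^{2}$ ($F{\left(j \right)} = \left(\left(-7 + 35 + 35^{2}\right) + \frac{1}{j + j}\right)^{2} = \left(\left(-7 + 35 + 1225\right) + \frac{1}{2 j}\right)^{2} = \left(1253 + \frac{1}{2 j}\right)^{2}$)
$-45496 + F{\left(\left(-64 - 75\right) + 16 \right)} = -45496 + \frac{\left(1 + 2506 \left(\left(-64 - 75\right) + 16\right)\right)^{2}}{4 \left(\left(-64 - 75\right) + 16\right)^{2}} = -45496 + \frac{\left(1 + 2506 \left(-139 + 16\right)\right)^{2}}{4 \left(-139 + 16\right)^{2}} = -45496 + \frac{\left(1 + 2506 \left(-123\right)\right)^{2}}{4 \cdot 15129} = -45496 + \frac{1}{4} \cdot \frac{1}{15129} \left(1 - 308238\right)^{2} = -45496 + \frac{1}{4} \cdot \frac{1}{15129} \left(-308237\right)^{2} = -45496 + \frac{1}{4} \cdot \frac{1}{15129} \cdot 95010048169 = -45496 + \frac{95010048169}{60516} = \frac{92256812233}{60516}$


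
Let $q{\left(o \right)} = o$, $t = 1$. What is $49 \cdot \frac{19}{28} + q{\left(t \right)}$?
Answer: $\frac{137}{4} \approx 34.25$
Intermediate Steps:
$49 \cdot \frac{19}{28} + q{\left(t \right)} = 49 \cdot \frac{19}{28} + 1 = \frac{133}{4} + 1 = \frac{137}{4}$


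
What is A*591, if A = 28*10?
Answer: 165480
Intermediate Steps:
A = 280
A*591 = 280*591 = 165480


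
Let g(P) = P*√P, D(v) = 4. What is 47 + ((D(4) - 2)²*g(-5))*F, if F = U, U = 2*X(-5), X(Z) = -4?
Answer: 47 + 160*I*√5 ≈ 47.0 + 357.77*I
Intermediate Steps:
g(P) = P^(3/2)
U = -8 (U = 2*(-4) = -8)
F = -8
47 + ((D(4) - 2)²*g(-5))*F = 47 + ((4 - 2)²*(-5)^(3/2))*(-8) = 47 + (2²*(-5*I*√5))*(-8) = 47 + (4*(-5*I*√5))*(-8) = 47 - 20*I*√5*(-8) = 47 + 160*I*√5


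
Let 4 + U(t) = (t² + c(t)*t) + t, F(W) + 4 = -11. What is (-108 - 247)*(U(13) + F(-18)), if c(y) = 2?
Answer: -67095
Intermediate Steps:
F(W) = -15 (F(W) = -4 - 11 = -15)
U(t) = -4 + t² + 3*t (U(t) = -4 + ((t² + 2*t) + t) = -4 + (t² + 3*t) = -4 + t² + 3*t)
(-108 - 247)*(U(13) + F(-18)) = (-108 - 247)*((-4 + 13² + 3*13) - 15) = -355*((-4 + 169 + 39) - 15) = -355*(204 - 15) = -355*189 = -67095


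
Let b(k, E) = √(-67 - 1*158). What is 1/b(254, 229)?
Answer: -I/15 ≈ -0.066667*I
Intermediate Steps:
b(k, E) = 15*I (b(k, E) = √(-67 - 158) = √(-225) = 15*I)
1/b(254, 229) = 1/(15*I) = -I/15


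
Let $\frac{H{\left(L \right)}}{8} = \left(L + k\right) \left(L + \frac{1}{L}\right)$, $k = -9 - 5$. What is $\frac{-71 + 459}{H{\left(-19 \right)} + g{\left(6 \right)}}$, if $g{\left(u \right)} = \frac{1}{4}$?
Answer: $\frac{29488}{382291} \approx 0.077135$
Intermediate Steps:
$g{\left(u \right)} = \frac{1}{4}$
$k = -14$
$H{\left(L \right)} = 8 \left(-14 + L\right) \left(L + \frac{1}{L}\right)$ ($H{\left(L \right)} = 8 \left(L - 14\right) \left(L + \frac{1}{L}\right) = 8 \left(-14 + L\right) \left(L + \frac{1}{L}\right)$)
$\frac{-71 + 459}{H{\left(-19 \right)} + g{\left(6 \right)}} = \frac{-71 + 459}{\left(8 - -2128 - \frac{112}{-19} + 8 \left(-19\right)^{2}\right) + \frac{1}{4}} = \frac{388}{\left(8 + 2128 - - \frac{112}{19} + 8 \cdot 361\right) + \frac{1}{4}} = \frac{388}{\left(8 + 2128 + \frac{112}{19} + 2888\right) + \frac{1}{4}} = \frac{388}{\frac{95568}{19} + \frac{1}{4}} = \frac{388}{\frac{382291}{76}} = 388 \cdot \frac{76}{382291} = \frac{29488}{382291}$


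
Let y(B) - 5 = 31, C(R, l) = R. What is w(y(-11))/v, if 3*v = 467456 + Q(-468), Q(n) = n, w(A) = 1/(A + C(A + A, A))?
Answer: 1/16811568 ≈ 5.9483e-8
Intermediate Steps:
y(B) = 36 (y(B) = 5 + 31 = 36)
w(A) = 1/(3*A) (w(A) = 1/(A + (A + A)) = 1/(A + 2*A) = 1/(3*A))
v = 466988/3 (v = (467456 - 468)/3 = (1/3)*466988 = 466988/3 ≈ 1.5566e+5)
w(y(-11))/v = ((1/3)/36)/(466988/3) = ((1/3)*(1/36))*(3/466988) = (1/108)*(3/466988) = 1/16811568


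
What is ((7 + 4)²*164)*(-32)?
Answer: -635008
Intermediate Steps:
((7 + 4)²*164)*(-32) = (11²*164)*(-32) = (121*164)*(-32) = 19844*(-32) = -635008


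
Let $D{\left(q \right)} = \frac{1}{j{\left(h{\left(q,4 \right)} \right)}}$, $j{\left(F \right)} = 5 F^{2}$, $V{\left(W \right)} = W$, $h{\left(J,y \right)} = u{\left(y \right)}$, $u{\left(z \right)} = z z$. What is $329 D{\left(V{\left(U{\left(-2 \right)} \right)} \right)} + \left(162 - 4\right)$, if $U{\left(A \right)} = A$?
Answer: $\frac{202569}{1280} \approx 158.26$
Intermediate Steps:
$u{\left(z \right)} = z^{2}$
$h{\left(J,y \right)} = y^{2}$
$D{\left(q \right)} = \frac{1}{1280}$ ($D{\left(q \right)} = \frac{1}{5 \left(4^{2}\right)^{2}} = \frac{1}{5 \cdot 16^{2}} = \frac{1}{5 \cdot 256} = \frac{1}{1280}$)
$329 D{\left(V{\left(U{\left(-2 \right)} \right)} \right)} + \left(162 - 4\right) = 329 \cdot \frac{1}{1280} + \left(162 - 4\right) = \frac{329}{1280} + \left(162 - 4\right) = \frac{329}{1280} + 158 = \frac{202569}{1280}$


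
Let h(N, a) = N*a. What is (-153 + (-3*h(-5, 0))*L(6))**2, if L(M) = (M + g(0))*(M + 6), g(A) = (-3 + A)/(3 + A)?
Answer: 23409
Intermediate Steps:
g(A) = (-3 + A)/(3 + A)
L(M) = (-1 + M)*(6 + M) (L(M) = (M + (-3 + 0)/(3 + 0))*(M + 6) = (M - 3/3)*(6 + M) = (M + (1/3)*(-3))*(6 + M) = (M - 1)*(6 + M) = (-1 + M)*(6 + M))
(-153 + (-3*h(-5, 0))*L(6))**2 = (-153 + (-(-15)*0)*(-6 + 6**2 + 5*6))**2 = (-153 + (-3*0)*(-6 + 36 + 30))**2 = (-153 + 0*60)**2 = (-153 + 0)**2 = (-153)**2 = 23409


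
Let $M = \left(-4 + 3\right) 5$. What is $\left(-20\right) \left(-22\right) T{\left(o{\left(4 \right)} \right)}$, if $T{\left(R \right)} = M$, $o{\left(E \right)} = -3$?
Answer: $-2200$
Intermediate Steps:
$M = -5$ ($M = \left(-1\right) 5 = -5$)
$T{\left(R \right)} = -5$
$\left(-20\right) \left(-22\right) T{\left(o{\left(4 \right)} \right)} = \left(-20\right) \left(-22\right) \left(-5\right) = 440 \left(-5\right) = -2200$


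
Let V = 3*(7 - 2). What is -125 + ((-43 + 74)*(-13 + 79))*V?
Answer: 30565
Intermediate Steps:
V = 15 (V = 3*5 = 15)
-125 + ((-43 + 74)*(-13 + 79))*V = -125 + ((-43 + 74)*(-13 + 79))*15 = -125 + (31*66)*15 = -125 + 2046*15 = -125 + 30690 = 30565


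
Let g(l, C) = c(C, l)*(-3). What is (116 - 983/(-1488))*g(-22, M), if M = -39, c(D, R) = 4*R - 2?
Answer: 7811595/248 ≈ 31498.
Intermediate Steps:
c(D, R) = -2 + 4*R
g(l, C) = 6 - 12*l (g(l, C) = (-2 + 4*l)*(-3) = 6 - 12*l)
(116 - 983/(-1488))*g(-22, M) = (116 - 983/(-1488))*(6 - 12*(-22)) = (116 - 983*(-1/1488))*(6 + 264) = (116 + 983/1488)*270 = (173591/1488)*270 = 7811595/248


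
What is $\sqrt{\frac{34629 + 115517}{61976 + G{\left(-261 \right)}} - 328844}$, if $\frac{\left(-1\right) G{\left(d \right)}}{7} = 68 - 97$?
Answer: $\frac{i \sqrt{1271376557986470}}{62179} \approx 573.45 i$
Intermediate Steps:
$G{\left(d \right)} = 203$ ($G{\left(d \right)} = - 7 \left(68 - 97\right) = \left(-7\right) \left(-29\right) = 203$)
$\sqrt{\frac{34629 + 115517}{61976 + G{\left(-261 \right)}} - 328844} = \sqrt{\frac{34629 + 115517}{61976 + 203} - 328844} = \sqrt{\frac{150146}{62179} - 328844} = \sqrt{- \frac{20447040930}{62179}} = \frac{i \sqrt{1271376557986470}}{62179}$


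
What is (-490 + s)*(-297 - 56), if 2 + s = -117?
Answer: 214977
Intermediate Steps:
s = -119 (s = -2 - 117 = -119)
(-490 + s)*(-297 - 56) = (-490 - 119)*(-297 - 56) = -609*(-353) = 214977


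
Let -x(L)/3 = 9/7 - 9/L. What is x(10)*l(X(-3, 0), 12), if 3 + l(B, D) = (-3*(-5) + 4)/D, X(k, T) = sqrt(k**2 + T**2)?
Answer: 459/280 ≈ 1.6393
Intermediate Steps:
X(k, T) = sqrt(T**2 + k**2)
x(L) = -27/7 + 27/L (x(L) = -3*(9/7 - 9/L) = -27/7 + 27/L)
l(B, D) = -3 + 19/D (l(B, D) = -3 + (-3*(-5) + 4)/D = -3 + (15 + 4)/D = -3 + 19/D)
x(10)*l(X(-3, 0), 12) = (-27/7 + 27/10)*(-3 + 19/12) = -81/70*(-17/12) = 459/280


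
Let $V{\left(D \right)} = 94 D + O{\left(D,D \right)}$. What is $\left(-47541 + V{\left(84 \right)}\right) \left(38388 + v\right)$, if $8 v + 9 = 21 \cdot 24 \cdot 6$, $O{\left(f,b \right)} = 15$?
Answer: $- \frac{6145007985}{4} \approx -1.5363 \cdot 10^{9}$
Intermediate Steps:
$V{\left(D \right)} = 15 + 94 D$ ($V{\left(D \right)} = 94 D + 15 = 15 + 94 D$)
$v = \frac{3015}{8}$ ($v = - \frac{9}{8} + \frac{21 \cdot 24 \cdot 6}{8} = - \frac{9}{8} + \frac{504 \cdot 6}{8} = - \frac{9}{8} + \frac{1}{8} \cdot 3024 = - \frac{9}{8} + 378 = \frac{3015}{8} \approx 376.88$)
$\left(-47541 + V{\left(84 \right)}\right) \left(38388 + v\right) = \left(-47541 + \left(15 + 94 \cdot 84\right)\right) \left(38388 + \frac{3015}{8}\right) = \left(-47541 + \left(15 + 7896\right)\right) \frac{310119}{8} = \left(-47541 + 7911\right) \frac{310119}{8} = \left(-39630\right) \frac{310119}{8} = - \frac{6145007985}{4}$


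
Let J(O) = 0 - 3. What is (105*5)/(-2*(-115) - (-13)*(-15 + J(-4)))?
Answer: -525/4 ≈ -131.25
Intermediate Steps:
J(O) = -3
(105*5)/(-2*(-115) - (-13)*(-15 + J(-4))) = (105*5)/(-2*(-115) - (-13)*(-15 - 3)) = 525/(230 - (-13)*(-18)) = 525/(230 - 1*234) = 525/(230 - 234) = 525/(-4) = 525*(-¼) = -525/4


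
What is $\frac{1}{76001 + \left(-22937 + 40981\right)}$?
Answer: $\frac{1}{94045} \approx 1.0633 \cdot 10^{-5}$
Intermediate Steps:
$\frac{1}{76001 + \left(-22937 + 40981\right)} = \frac{1}{76001 + 18044} = \frac{1}{94045}$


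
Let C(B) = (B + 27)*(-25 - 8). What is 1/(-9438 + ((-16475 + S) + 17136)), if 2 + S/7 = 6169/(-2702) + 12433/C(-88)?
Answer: -777018/6809589469 ≈ -0.00011411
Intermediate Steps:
C(B) = -891 - 33*B (C(B) = (27 + B)*(-33) = -891 - 33*B)
S = 10297517/777018 (S = -14 + 7*(6169/(-2702) + 12433/(-891 - 33*(-88))) = -14 + 7*(6169*(-1/2702) + 12433/(-891 + 2904)) = -14 + 7*(-6169/2702 + 12433/2013) = -14 + 7*(21175769/5439126) = -14 + 21175769/777018 = 10297517/777018 ≈ 13.253)
1/(-9438 + ((-16475 + S) + 17136)) = 1/(-9438 + ((-16475 + 10297517/777018) + 17136)) = 1/(-9438 + (-12791074033/777018 + 17136)) = 1/(-9438 + 523906415/777018) = 1/(-6809589469/777018) = -777018/6809589469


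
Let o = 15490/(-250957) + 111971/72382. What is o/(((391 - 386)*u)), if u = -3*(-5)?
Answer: 26978709067/1362357718050 ≈ 0.019803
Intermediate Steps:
u = 15
o = 26978709067/18164769574 (o = 15490*(-1/250957) + 111971*(1/72382) = -15490/250957 + 111971/72382 = 26978709067/18164769574 ≈ 1.4852)
o/(((391 - 386)*u)) = 26978709067/(18164769574*(((391 - 386)*15))) = 26978709067/(18164769574*((5*15))) = (26978709067/18164769574)/75 = (26978709067/18164769574)*(1/75) = 26978709067/1362357718050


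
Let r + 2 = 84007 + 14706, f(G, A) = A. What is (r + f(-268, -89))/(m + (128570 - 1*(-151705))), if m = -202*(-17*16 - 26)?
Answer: 98622/340471 ≈ 0.28966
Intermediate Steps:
r = 98711 (r = -2 + (84007 + 14706) = -2 + 98713 = 98711)
m = 60196 (m = -202*(-272 - 26) = -202*(-298) = 60196)
(r + f(-268, -89))/(m + (128570 - 1*(-151705))) = (98711 - 89)/(60196 + (128570 - 1*(-151705))) = 98622/(60196 + (128570 + 151705)) = 98622/(60196 + 280275) = 98622/340471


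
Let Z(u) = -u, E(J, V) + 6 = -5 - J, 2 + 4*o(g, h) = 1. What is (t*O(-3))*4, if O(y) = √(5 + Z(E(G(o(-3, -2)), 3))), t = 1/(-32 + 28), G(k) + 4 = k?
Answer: -√47/2 ≈ -3.4278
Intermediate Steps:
o(g, h) = -¼ (o(g, h) = -½ + (¼)*1 = -½ + ¼ = -¼)
G(k) = -4 + k
E(J, V) = -11 - J (E(J, V) = -6 + (-5 - J) = -11 - J)
t = -¼ (t = 1/(-4) = -¼ ≈ -0.25000)
O(y) = √47/2 (O(y) = √(5 - (-11 - (-4 - ¼))) = √(5 - (-11 - 1*(-17/4))) = √(5 - (-11 + 17/4)) = √(5 - 1*(-27/4)) = √(5 + 27/4) = √(47/4) = √47/2)
(t*O(-3))*4 = -√47/8*4 = -√47/2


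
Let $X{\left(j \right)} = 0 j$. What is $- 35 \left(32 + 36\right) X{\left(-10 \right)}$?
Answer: $0$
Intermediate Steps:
$X{\left(j \right)} = 0$
$- 35 \left(32 + 36\right) X{\left(-10 \right)} = - 35 \left(32 + 36\right) 0 = \left(-35\right) 68 \cdot 0 = \left(-2380\right) 0 = 0$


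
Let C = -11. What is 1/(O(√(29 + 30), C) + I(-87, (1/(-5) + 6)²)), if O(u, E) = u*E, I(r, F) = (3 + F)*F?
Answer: 481472500/590659694861 + 4296875*√59/590659694861 ≈ 0.00087102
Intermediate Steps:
I(r, F) = F*(3 + F)
O(u, E) = E*u
1/(O(√(29 + 30), C) + I(-87, (1/(-5) + 6)²)) = 1/(-11*√(29 + 30) + (1/(-5) + 6)²*(3 + (1/(-5) + 6)²)) = 1/(-11*√59 + (-⅕ + 6)²*(3 + (-⅕ + 6)²)) = 1/(-11*√59 + (29/5)²*(3 + (29/5)²)) = 1/(-11*√59 + 841*(3 + 841/25)/25) = 1/(-11*√59 + (841/25)*(916/25)) = 1/(-11*√59 + 770356/625) = 1/(770356/625 - 11*√59)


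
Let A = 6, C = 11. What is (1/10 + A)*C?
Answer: 671/10 ≈ 67.100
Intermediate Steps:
(1/10 + A)*C = (1/10 + 6)*11 = (61/10)*11 = 671/10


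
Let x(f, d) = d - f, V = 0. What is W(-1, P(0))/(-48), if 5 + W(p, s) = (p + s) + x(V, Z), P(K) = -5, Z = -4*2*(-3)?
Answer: -13/48 ≈ -0.27083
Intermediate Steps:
Z = 24 (Z = -8*(-3) = 24)
W(p, s) = 19 + p + s (W(p, s) = -5 + ((p + s) + (24 - 1*0)) = -5 + ((p + s) + (24 + 0)) = -5 + ((p + s) + 24) = -5 + (24 + p + s) = 19 + p + s)
W(-1, P(0))/(-48) = (19 - 1 - 5)/(-48) = -1/48*13 = -13/48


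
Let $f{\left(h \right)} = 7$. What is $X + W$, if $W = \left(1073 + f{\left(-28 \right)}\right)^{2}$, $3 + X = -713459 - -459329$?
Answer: $912267$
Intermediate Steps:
$X = -254133$ ($X = -3 - 254130 = -254133$)
$W = 1166400$ ($W = \left(1073 + 7\right)^{2} = 1080^{2} = 1166400$)
$X + W = -254133 + 1166400 = 912267$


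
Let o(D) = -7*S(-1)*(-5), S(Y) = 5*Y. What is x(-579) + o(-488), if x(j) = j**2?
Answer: 335066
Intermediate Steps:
o(D) = -175 (o(D) = -35*(-1)*(-5) = -7*(-5)*(-5) = 35*(-5) = -175)
x(-579) + o(-488) = (-579)**2 - 175 = 335241 - 175 = 335066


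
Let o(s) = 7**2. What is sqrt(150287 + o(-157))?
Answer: 72*sqrt(29) ≈ 387.73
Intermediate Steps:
o(s) = 49
sqrt(150287 + o(-157)) = sqrt(150287 + 49) = sqrt(150336) = 72*sqrt(29)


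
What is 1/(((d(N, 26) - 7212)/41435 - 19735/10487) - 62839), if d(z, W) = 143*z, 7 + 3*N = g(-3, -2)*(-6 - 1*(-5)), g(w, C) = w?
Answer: -1303586535/81918760327336 ≈ -1.5913e-5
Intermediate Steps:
N = -4/3 (N = -7/3 + (-3*(-6 - 1*(-5)))/3 = -7/3 + (-3*(-6 + 5))/3 = -7/3 + (-3*(-1))/3 = -7/3 + (⅓)*3 = -7/3 + 1 = -4/3 ≈ -1.3333)
1/(((d(N, 26) - 7212)/41435 - 19735/10487) - 62839) = 1/(((143*(-4/3) - 7212)/41435 - 19735/10487) - 62839) = 1/(((-572/3 - 7212)*(1/41435) - 19735*1/10487) - 62839) = 1/((-22208/3*1/41435 - 19735/10487) - 62839) = 1/((-22208/124305 - 19735/10487) - 62839) = 1/(-2686054471/1303586535 - 62839) = 1/(-81918760327336/1303586535) = -1303586535/81918760327336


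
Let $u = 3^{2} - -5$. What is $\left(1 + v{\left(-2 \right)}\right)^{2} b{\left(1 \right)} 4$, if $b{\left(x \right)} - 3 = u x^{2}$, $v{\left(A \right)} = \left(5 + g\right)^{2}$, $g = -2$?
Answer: $6800$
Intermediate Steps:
$v{\left(A \right)} = 9$ ($v{\left(A \right)} = \left(5 - 2\right)^{2} = 3^{2} = 9$)
$u = 14$ ($u = 9 + 5 = 14$)
$b{\left(x \right)} = 3 + 14 x^{2}$
$\left(1 + v{\left(-2 \right)}\right)^{2} b{\left(1 \right)} 4 = \left(1 + 9\right)^{2} \left(3 + 14 \cdot 1^{2}\right) 4 = 10^{2} \left(3 + 14 \cdot 1\right) 4 = 100 \left(3 + 14\right) 4 = 100 \cdot 17 \cdot 4 = 1700 \cdot 4 = 6800$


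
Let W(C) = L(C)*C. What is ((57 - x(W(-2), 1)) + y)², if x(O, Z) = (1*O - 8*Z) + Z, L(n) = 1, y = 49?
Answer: 13225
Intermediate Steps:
W(C) = C (W(C) = 1*C = C)
x(O, Z) = O - 7*Z (x(O, Z) = (O - 8*Z) + Z = O - 7*Z)
((57 - x(W(-2), 1)) + y)² = ((57 - (-2 - 7*1)) + 49)² = ((57 - (-2 - 7)) + 49)² = ((57 - 1*(-9)) + 49)² = ((57 + 9) + 49)² = (66 + 49)² = 115² = 13225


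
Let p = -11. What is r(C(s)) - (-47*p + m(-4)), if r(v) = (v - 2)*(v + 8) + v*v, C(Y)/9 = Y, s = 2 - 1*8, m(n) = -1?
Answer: 4976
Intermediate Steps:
s = -6 (s = 2 - 8 = -6)
C(Y) = 9*Y
r(v) = v² + (-2 + v)*(8 + v) (r(v) = (-2 + v)*(8 + v) + v² = v² + (-2 + v)*(8 + v))
r(C(s)) - (-47*p + m(-4)) = (-16 + 2*(9*(-6))² + 6*(9*(-6))) - (-47*(-11) - 1) = (-16 + 2*(-54)² + 6*(-54)) - (517 - 1) = (-16 + 2*2916 - 324) - 1*516 = (-16 + 5832 - 324) - 516 = 5492 - 516 = 4976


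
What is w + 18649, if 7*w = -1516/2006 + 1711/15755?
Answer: 2062864853738/110615855 ≈ 18649.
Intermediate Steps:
w = -10226157/110615855 (w = (-1516/2006 + 1711/15755)/7 = (-1516*1/2006 + 1711*(1/15755))/7 = (-758/1003 + 1711/15755)/7 = (⅐)*(-10226157/15802265) = -10226157/110615855 ≈ -0.092448)
w + 18649 = -10226157/110615855 + 18649 = 2062864853738/110615855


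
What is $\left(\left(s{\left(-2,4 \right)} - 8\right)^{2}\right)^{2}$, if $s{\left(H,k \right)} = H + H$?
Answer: $20736$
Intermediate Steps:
$s{\left(H,k \right)} = 2 H$
$\left(\left(s{\left(-2,4 \right)} - 8\right)^{2}\right)^{2} = \left(\left(2 \left(-2\right) - 8\right)^{2}\right)^{2} = \left(\left(-4 - 8\right)^{2}\right)^{2} = \left(\left(-12\right)^{2}\right)^{2} = 144^{2} = 20736$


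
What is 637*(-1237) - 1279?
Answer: -789248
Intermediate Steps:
637*(-1237) - 1279 = -787969 - 1279 = -789248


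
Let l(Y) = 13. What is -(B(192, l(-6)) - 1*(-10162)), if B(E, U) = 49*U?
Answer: -10799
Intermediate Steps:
-(B(192, l(-6)) - 1*(-10162)) = -(49*13 - 1*(-10162)) = -(637 + 10162) = -1*10799 = -10799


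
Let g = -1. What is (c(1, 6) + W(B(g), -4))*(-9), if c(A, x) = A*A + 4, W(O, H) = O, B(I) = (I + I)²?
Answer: -81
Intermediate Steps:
B(I) = 4*I² (B(I) = (2*I)² = 4*I²)
c(A, x) = 4 + A² (c(A, x) = A² + 4 = 4 + A²)
(c(1, 6) + W(B(g), -4))*(-9) = ((4 + 1²) + 4*(-1)²)*(-9) = ((4 + 1) + 4*1)*(-9) = (5 + 4)*(-9) = 9*(-9) = -81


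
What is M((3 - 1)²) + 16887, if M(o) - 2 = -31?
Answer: 16858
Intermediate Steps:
M(o) = -29 (M(o) = 2 - 31 = -29)
M((3 - 1)²) + 16887 = -29 + 16887 = 16858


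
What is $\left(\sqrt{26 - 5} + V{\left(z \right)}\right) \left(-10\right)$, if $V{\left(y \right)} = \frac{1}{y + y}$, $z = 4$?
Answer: $- \frac{5}{4} - 10 \sqrt{21} \approx -47.076$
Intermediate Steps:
$V{\left(y \right)} = \frac{1}{2 y}$
$\left(\sqrt{26 - 5} + V{\left(z \right)}\right) \left(-10\right) = \left(\sqrt{26 - 5} + \frac{1}{2 \cdot 4}\right) \left(-10\right) = \left(\sqrt{21} + \frac{1}{2} \cdot \frac{1}{4}\right) \left(-10\right) = \left(\sqrt{21} + \frac{1}{8}\right) \left(-10\right) = \left(\frac{1}{8} + \sqrt{21}\right) \left(-10\right) = - \frac{5}{4} - 10 \sqrt{21}$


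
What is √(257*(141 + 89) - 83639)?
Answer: I*√24529 ≈ 156.62*I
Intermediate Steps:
√(257*(141 + 89) - 83639) = √(257*230 - 83639) = √(59110 - 83639) = √(-24529) = I*√24529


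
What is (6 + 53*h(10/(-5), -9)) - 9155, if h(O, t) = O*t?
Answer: -8195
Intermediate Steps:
(6 + 53*h(10/(-5), -9)) - 9155 = (6 + 53*((10/(-5))*(-9))) - 9155 = (6 + 53*((10*(-⅕))*(-9))) - 9155 = (6 + 53*(-2*(-9))) - 9155 = (6 + 53*18) - 9155 = (6 + 954) - 9155 = 960 - 9155 = -8195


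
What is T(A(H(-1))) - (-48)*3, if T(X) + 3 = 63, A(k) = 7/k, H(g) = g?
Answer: 204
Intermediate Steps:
T(X) = 60 (T(X) = -3 + 63 = 60)
T(A(H(-1))) - (-48)*3 = 60 - (-48)*3 = 60 - 1*(-144) = 60 + 144 = 204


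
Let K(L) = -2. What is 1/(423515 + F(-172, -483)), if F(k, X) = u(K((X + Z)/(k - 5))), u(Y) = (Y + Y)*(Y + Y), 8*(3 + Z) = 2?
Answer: 1/423531 ≈ 2.3611e-6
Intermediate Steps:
Z = -11/4 (Z = -3 + (⅛)*2 = -3 + ¼ = -11/4 ≈ -2.7500)
u(Y) = 4*Y² (u(Y) = (2*Y)*(2*Y) = 4*Y²)
F(k, X) = 16 (F(k, X) = 4*(-2)² = 4*4 = 16)
1/(423515 + F(-172, -483)) = 1/(423515 + 16) = 1/423531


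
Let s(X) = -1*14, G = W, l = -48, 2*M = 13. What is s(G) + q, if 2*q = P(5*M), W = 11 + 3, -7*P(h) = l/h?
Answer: -6322/455 ≈ -13.895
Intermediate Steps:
M = 13/2 (M = (1/2)*13 = 13/2 ≈ 6.5000)
P(h) = 48/(7*h) (P(h) = -(-48)/(7*h) = 48/(7*h))
W = 14
q = 48/455 (q = (48/(7*((5*(13/2)))))/2 = (48/(7*(65/2)))/2 = ((48/7)*(2/65))/2 = (1/2)*(96/455) = 48/455 ≈ 0.10549)
G = 14
s(X) = -14
s(G) + q = -14 + 48/455 = -6322/455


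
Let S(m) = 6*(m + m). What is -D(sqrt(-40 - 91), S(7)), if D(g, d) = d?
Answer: -84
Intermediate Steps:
S(m) = 12*m (S(m) = 6*(2*m) = 12*m)
-D(sqrt(-40 - 91), S(7)) = -12*7 = -1*84 = -84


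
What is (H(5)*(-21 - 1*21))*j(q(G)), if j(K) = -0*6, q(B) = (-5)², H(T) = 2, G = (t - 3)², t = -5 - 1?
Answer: 0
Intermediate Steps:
t = -6
G = 81 (G = (-6 - 3)² = (-9)² = 81)
q(B) = 25
j(K) = 0 (j(K) = -1*0 = 0)
(H(5)*(-21 - 1*21))*j(q(G)) = (2*(-21 - 1*21))*0 = (2*(-21 - 21))*0 = (2*(-42))*0 = -84*0 = 0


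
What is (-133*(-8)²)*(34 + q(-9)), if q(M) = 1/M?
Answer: -2596160/9 ≈ -2.8846e+5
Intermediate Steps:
q(M) = 1/M
(-133*(-8)²)*(34 + q(-9)) = (-133*(-8)²)*(34 + 1/(-9)) = (-133*64)*(34 - ⅑) = -8512*305/9 = -2596160/9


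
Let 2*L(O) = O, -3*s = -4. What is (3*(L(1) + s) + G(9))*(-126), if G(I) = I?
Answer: -1827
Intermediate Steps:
s = 4/3 (s = -1/3*(-4) = 4/3 ≈ 1.3333)
L(O) = O/2
(3*(L(1) + s) + G(9))*(-126) = (3*((1/2)*1 + 4/3) + 9)*(-126) = (3*(1/2 + 4/3) + 9)*(-126) = (3*(11/6) + 9)*(-126) = (11/2 + 9)*(-126) = (29/2)*(-126) = -1827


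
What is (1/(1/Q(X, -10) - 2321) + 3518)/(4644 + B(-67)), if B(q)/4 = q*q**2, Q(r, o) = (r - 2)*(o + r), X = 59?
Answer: -22805615143/7768742177216 ≈ -0.0029356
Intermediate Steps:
Q(r, o) = (-2 + r)*(o + r)
B(q) = 4*q**3 (B(q) = 4*(q*q**2) = 4*q**3)
(1/(1/Q(X, -10) - 2321) + 3518)/(4644 + B(-67)) = (1/(1/(59**2 - 2*(-10) - 2*59 - 10*59) - 2321) + 3518)/(4644 + 4*(-67)**3) = (1/(1/(3481 + 20 - 118 - 590) - 2321) + 3518)/(4644 + 4*(-300763)) = (1/(1/2793 - 2321) + 3518)/(4644 - 1203052) = (1/(1/2793 - 2321) + 3518)/(-1198408) = (1/(-6482552/2793) + 3518)*(-1/1198408) = (-2793/6482552 + 3518)*(-1/1198408) = (22805615143/6482552)*(-1/1198408) = -22805615143/7768742177216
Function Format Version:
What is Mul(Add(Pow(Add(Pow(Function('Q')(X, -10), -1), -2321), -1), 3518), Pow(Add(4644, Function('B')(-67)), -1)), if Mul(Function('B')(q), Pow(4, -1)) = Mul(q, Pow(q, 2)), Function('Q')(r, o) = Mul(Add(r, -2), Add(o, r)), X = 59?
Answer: Rational(-22805615143, 7768742177216) ≈ -0.0029356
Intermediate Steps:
Function('Q')(r, o) = Mul(Add(-2, r), Add(o, r))
Function('B')(q) = Mul(4, Pow(q, 3)) (Function('B')(q) = Mul(4, Mul(q, Pow(q, 2))) = Mul(4, Pow(q, 3)))
Mul(Add(Pow(Add(Pow(Function('Q')(X, -10), -1), -2321), -1), 3518), Pow(Add(4644, Function('B')(-67)), -1)) = Mul(Add(Pow(Add(Pow(Add(Pow(59, 2), Mul(-2, -10), Mul(-2, 59), Mul(-10, 59)), -1), -2321), -1), 3518), Pow(Add(4644, Mul(4, Pow(-67, 3))), -1)) = Mul(Add(Pow(Add(Pow(Add(3481, 20, -118, -590), -1), -2321), -1), 3518), Pow(Add(4644, Mul(4, -300763)), -1)) = Mul(Add(Pow(Add(Pow(2793, -1), -2321), -1), 3518), Pow(Add(4644, -1203052), -1)) = Mul(Add(Pow(Add(Rational(1, 2793), -2321), -1), 3518), Pow(-1198408, -1)) = Mul(Add(Pow(Rational(-6482552, 2793), -1), 3518), Rational(-1, 1198408)) = Mul(Add(Rational(-2793, 6482552), 3518), Rational(-1, 1198408)) = Mul(Rational(22805615143, 6482552), Rational(-1, 1198408)) = Rational(-22805615143, 7768742177216)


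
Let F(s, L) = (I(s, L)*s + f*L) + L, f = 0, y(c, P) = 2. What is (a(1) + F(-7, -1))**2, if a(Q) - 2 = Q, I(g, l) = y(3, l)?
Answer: 144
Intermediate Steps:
I(g, l) = 2
a(Q) = 2 + Q
F(s, L) = L + 2*s (F(s, L) = (2*s + 0*L) + L = (2*s + 0) + L = 2*s + L = L + 2*s)
(a(1) + F(-7, -1))**2 = ((2 + 1) + (-1 + 2*(-7)))**2 = (3 + (-1 - 14))**2 = (3 - 15)**2 = (-12)**2 = 144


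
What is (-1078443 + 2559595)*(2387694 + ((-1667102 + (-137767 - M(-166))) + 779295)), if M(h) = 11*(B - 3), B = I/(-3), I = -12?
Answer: 2017490469568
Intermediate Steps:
B = 4 (B = -12/(-3) = -12*(-⅓) = 4)
M(h) = 11 (M(h) = 11*(4 - 3) = 11*1 = 11)
(-1078443 + 2559595)*(2387694 + ((-1667102 + (-137767 - M(-166))) + 779295)) = (-1078443 + 2559595)*(2387694 + ((-1667102 + (-137767 - 1*11)) + 779295)) = 1481152*(2387694 + ((-1667102 + (-137767 - 11)) + 779295)) = 1481152*(2387694 + ((-1667102 - 137778) + 779295)) = 1481152*(2387694 + (-1804880 + 779295)) = 1481152*(2387694 - 1025585) = 1481152*1362109 = 2017490469568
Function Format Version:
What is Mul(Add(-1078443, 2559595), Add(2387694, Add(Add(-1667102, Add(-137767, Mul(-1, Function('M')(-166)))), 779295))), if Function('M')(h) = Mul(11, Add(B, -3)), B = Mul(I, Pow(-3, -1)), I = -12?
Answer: 2017490469568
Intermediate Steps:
B = 4 (B = Mul(-12, Pow(-3, -1)) = Mul(-12, Rational(-1, 3)) = 4)
Function('M')(h) = 11 (Function('M')(h) = Mul(11, Add(4, -3)) = Mul(11, 1) = 11)
Mul(Add(-1078443, 2559595), Add(2387694, Add(Add(-1667102, Add(-137767, Mul(-1, Function('M')(-166)))), 779295))) = Mul(Add(-1078443, 2559595), Add(2387694, Add(Add(-1667102, Add(-137767, Mul(-1, 11))), 779295))) = Mul(1481152, Add(2387694, Add(Add(-1667102, Add(-137767, -11)), 779295))) = Mul(1481152, Add(2387694, Add(Add(-1667102, -137778), 779295))) = Mul(1481152, Add(2387694, Add(-1804880, 779295))) = Mul(1481152, Add(2387694, -1025585)) = Mul(1481152, 1362109) = 2017490469568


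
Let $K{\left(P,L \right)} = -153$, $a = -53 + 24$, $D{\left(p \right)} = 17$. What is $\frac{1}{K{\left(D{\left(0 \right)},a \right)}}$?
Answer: $- \frac{1}{153} \approx -0.0065359$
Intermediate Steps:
$a = -29$
$\frac{1}{K{\left(D{\left(0 \right)},a \right)}} = \frac{1}{-153} = - \frac{1}{153}$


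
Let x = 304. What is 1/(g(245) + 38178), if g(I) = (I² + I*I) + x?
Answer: 1/158532 ≈ 6.3079e-6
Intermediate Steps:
g(I) = 304 + 2*I² (g(I) = (I² + I*I) + 304 = (I² + I²) + 304 = 2*I² + 304 = 304 + 2*I²)
1/(g(245) + 38178) = 1/((304 + 2*245²) + 38178) = 1/((304 + 2*60025) + 38178) = 1/((304 + 120050) + 38178) = 1/(120354 + 38178) = 1/158532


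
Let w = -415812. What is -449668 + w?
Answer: -865480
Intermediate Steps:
-449668 + w = -449668 - 415812 = -865480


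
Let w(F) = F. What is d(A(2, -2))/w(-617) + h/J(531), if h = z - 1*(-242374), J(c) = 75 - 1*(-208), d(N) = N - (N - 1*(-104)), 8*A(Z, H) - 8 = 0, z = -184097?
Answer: 35986341/174611 ≈ 206.09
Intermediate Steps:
A(Z, H) = 1 (A(Z, H) = 1 + (⅛)*0 = 1 + 0 = 1)
d(N) = -104 (d(N) = N - (N + 104) = N - (104 + N) = N + (-104 - N) = -104)
J(c) = 283 (J(c) = 75 + 208 = 283)
h = 58277 (h = -184097 - 1*(-242374) = -184097 + 242374 = 58277)
d(A(2, -2))/w(-617) + h/J(531) = -104/(-617) + 58277/283 = -104*(-1/617) + 58277*(1/283) = 104/617 + 58277/283 = 35986341/174611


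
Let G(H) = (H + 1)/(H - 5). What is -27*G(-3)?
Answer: -27/4 ≈ -6.7500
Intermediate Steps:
G(H) = (1 + H)/(-5 + H)
-27*G(-3) = -27*(1 - 3)/(-5 - 3) = -27*(-2)/(-8) = -(-27)*(-2)/8 = -27*¼ = -27/4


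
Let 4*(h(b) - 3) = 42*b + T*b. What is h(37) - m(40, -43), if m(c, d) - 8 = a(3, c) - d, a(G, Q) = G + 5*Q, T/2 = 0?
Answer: 275/2 ≈ 137.50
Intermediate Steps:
T = 0 (T = 2*0 = 0)
m(c, d) = 11 - d + 5*c (m(c, d) = 8 + ((3 + 5*c) - d) = 8 + (3 - d + 5*c) = 11 - d + 5*c)
h(b) = 3 + 21*b/2 (h(b) = 3 + (42*b + 0*b)/4 = 3 + (42*b + 0)/4 = 3 + (42*b)/4 = 3 + 21*b/2)
h(37) - m(40, -43) = (3 + (21/2)*37) - (11 - 1*(-43) + 5*40) = (3 + 777/2) - (11 + 43 + 200) = 783/2 - 1*254 = 783/2 - 254 = 275/2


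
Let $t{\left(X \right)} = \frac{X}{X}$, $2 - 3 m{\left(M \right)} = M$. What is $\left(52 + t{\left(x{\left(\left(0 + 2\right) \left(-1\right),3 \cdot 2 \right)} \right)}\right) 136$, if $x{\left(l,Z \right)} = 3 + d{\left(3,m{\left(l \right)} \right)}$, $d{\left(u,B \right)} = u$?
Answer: $7208$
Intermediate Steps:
$m{\left(M \right)} = \frac{2}{3} - \frac{M}{3}$
$x{\left(l,Z \right)} = 6$ ($x{\left(l,Z \right)} = 3 + 3 = 6$)
$t{\left(X \right)} = 1$
$\left(52 + t{\left(x{\left(\left(0 + 2\right) \left(-1\right),3 \cdot 2 \right)} \right)}\right) 136 = \left(52 + 1\right) 136 = 53 \cdot 136 = 7208$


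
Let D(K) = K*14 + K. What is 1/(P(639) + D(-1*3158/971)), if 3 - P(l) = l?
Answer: -971/664926 ≈ -0.0014603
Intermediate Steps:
P(l) = 3 - l
D(K) = 15*K (D(K) = 14*K + K = 15*K)
1/(P(639) + D(-1*3158/971)) = 1/((3 - 1*639) + 15*(-1*3158/971)) = 1/((3 - 639) + 15*(-3158*1/971)) = 1/(-636 + 15*(-3158/971)) = 1/(-636 - 47370/971) = 1/(-664926/971) = -971/664926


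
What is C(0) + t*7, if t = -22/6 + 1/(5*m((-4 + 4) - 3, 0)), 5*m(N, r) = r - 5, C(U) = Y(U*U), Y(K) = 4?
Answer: -346/15 ≈ -23.067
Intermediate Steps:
C(U) = 4
m(N, r) = -1 + r/5 (m(N, r) = (r - 5)/5 = (-5 + r)/5 = -1 + r/5)
t = -58/15 (t = -22/6 + 1/(5*(-1 + (⅕)*0)) = -22*⅙ + 1/(5*(-1 + 0)) = -11/3 + (⅕)/(-1) = -11/3 + (⅕)*(-1) = -11/3 - ⅕ = -58/15 ≈ -3.8667)
C(0) + t*7 = 4 - 58/15*7 = 4 - 406/15 = -346/15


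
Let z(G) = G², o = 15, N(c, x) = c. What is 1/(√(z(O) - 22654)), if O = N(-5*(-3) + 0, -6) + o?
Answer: -I*√21754/21754 ≈ -0.00678*I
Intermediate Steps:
O = 30 (O = (-5*(-3) + 0) + 15 = (15 + 0) + 15 = 15 + 15 = 30)
1/(√(z(O) - 22654)) = 1/(√(30² - 22654)) = 1/(√(900 - 22654)) = 1/(√(-21754)) = 1/(I*√21754) = -I*√21754/21754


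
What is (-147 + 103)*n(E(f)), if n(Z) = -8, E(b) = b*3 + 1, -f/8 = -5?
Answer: 352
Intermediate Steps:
f = 40 (f = -8*(-5) = 40)
E(b) = 1 + 3*b (E(b) = 3*b + 1 = 1 + 3*b)
(-147 + 103)*n(E(f)) = (-147 + 103)*(-8) = -44*(-8) = 352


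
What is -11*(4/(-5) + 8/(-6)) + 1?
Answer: 367/15 ≈ 24.467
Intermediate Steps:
-11*(4/(-5) + 8/(-6)) + 1 = -11*(4*(-⅕) + 8*(-⅙)) + 1 = -11*(-⅘ - 4/3) + 1 = -11*(-32/15) + 1 = 352/15 + 1 = 367/15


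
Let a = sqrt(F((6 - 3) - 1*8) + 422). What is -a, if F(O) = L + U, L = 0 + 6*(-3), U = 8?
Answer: -2*sqrt(103) ≈ -20.298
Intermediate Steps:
L = -18 (L = 0 - 18 = -18)
F(O) = -10 (F(O) = -18 + 8 = -10)
a = 2*sqrt(103) (a = sqrt(-10 + 422) = sqrt(412) = 2*sqrt(103) ≈ 20.298)
-a = -2*sqrt(103)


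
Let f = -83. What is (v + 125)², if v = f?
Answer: 1764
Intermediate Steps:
v = -83
(v + 125)² = (-83 + 125)² = 42² = 1764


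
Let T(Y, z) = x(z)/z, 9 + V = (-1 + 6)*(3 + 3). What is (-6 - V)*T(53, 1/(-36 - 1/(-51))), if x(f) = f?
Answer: -27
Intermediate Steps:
V = 21 (V = -9 + (-1 + 6)*(3 + 3) = -9 + 5*6 = -9 + 30 = 21)
T(Y, z) = 1 (T(Y, z) = z/z = 1)
(-6 - V)*T(53, 1/(-36 - 1/(-51))) = (-6 - 1*21)*1 = (-6 - 21)*1 = -27*1 = -27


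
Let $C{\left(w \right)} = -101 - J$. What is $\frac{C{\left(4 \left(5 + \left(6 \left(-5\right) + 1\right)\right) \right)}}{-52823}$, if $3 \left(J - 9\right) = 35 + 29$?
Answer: $\frac{394}{158469} \approx 0.0024863$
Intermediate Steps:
$J = \frac{91}{3}$ ($J = 9 + \frac{35 + 29}{3} = 9 + \frac{1}{3} \cdot 64 = 9 + \frac{64}{3} = \frac{91}{3} \approx 30.333$)
$C{\left(w \right)} = - \frac{394}{3}$ ($C{\left(w \right)} = -101 - \frac{91}{3} = - \frac{394}{3}$)
$\frac{C{\left(4 \left(5 + \left(6 \left(-5\right) + 1\right)\right) \right)}}{-52823} = - \frac{394}{3 \left(-52823\right)} = \left(- \frac{394}{3}\right) \left(- \frac{1}{52823}\right) = \frac{394}{158469}$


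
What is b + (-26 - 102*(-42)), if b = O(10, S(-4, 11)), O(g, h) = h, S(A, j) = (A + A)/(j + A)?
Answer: 29798/7 ≈ 4256.9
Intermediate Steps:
S(A, j) = 2*A/(A + j) (S(A, j) = (2*A)/(A + j) = 2*A/(A + j))
b = -8/7 (b = 2*(-4)/(-4 + 11) = 2*(-4)/7 = 2*(-4)*(1/7) = -8/7 ≈ -1.1429)
b + (-26 - 102*(-42)) = -8/7 + (-26 - 102*(-42)) = -8/7 + (-26 + 4284) = -8/7 + 4258 = 29798/7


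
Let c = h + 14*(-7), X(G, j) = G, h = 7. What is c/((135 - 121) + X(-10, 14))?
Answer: -91/4 ≈ -22.750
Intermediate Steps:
c = -91 (c = 7 + 14*(-7) = 7 - 98 = -91)
c/((135 - 121) + X(-10, 14)) = -91/((135 - 121) - 10) = -91/(14 - 10) = -91/4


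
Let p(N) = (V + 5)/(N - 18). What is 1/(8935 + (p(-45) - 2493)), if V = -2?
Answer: 21/135281 ≈ 0.00015523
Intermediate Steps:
p(N) = 3/(-18 + N) (p(N) = (-2 + 5)/(N - 18) = 3/(-18 + N))
1/(8935 + (p(-45) - 2493)) = 1/(8935 + (3/(-18 - 45) - 2493)) = 1/(8935 + (3/(-63) - 2493)) = 1/(8935 + (3*(-1/63) - 2493)) = 1/(8935 + (-1/21 - 2493)) = 1/(8935 - 52354/21) = 1/(135281/21) = 21/135281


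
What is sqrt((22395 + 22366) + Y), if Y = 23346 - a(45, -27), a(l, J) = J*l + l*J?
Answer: sqrt(70537) ≈ 265.59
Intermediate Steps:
a(l, J) = 2*J*l (a(l, J) = J*l + J*l = 2*J*l)
Y = 25776 (Y = 23346 - 2*(-27)*45 = 23346 - 1*(-2430) = 23346 + 2430 = 25776)
sqrt((22395 + 22366) + Y) = sqrt((22395 + 22366) + 25776) = sqrt(44761 + 25776) = sqrt(70537)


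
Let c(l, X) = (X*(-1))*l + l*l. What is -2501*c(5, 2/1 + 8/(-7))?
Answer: -362645/7 ≈ -51806.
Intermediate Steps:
c(l, X) = l**2 - X*l (c(l, X) = (-X)*l + l**2 = -X*l + l**2 = l**2 - X*l)
-2501*c(5, 2/1 + 8/(-7)) = -12505*(5 - (2/1 + 8/(-7))) = -12505*(5 - (2*1 + 8*(-1/7))) = -12505*(5 - (2 - 8/7)) = -12505*(5 - 1*6/7) = -12505*(5 - 6/7) = -12505*29/7 = -2501*145/7 = -362645/7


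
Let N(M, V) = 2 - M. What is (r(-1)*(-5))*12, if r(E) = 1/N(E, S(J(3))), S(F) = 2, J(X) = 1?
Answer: -20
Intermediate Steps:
r(E) = 1/(2 - E)
(r(-1)*(-5))*12 = (-1/(-2 - 1)*(-5))*12 = (-1/(-3)*(-5))*12 = (-1*(-1/3)*(-5))*12 = ((1/3)*(-5))*12 = -5/3*12 = -20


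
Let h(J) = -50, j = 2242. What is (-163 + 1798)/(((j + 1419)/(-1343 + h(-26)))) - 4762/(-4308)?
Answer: -699590947/1126542 ≈ -621.01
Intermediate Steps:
(-163 + 1798)/(((j + 1419)/(-1343 + h(-26)))) - 4762/(-4308) = (-163 + 1798)/(((2242 + 1419)/(-1343 - 50))) - 4762/(-4308) = 1635/((3661/(-1393))) - 4762*(-1/4308) = 1635/((3661*(-1/1393))) + 2381/2154 = 1635/(-523/199) + 2381/2154 = 1635*(-199/523) + 2381/2154 = -325365/523 + 2381/2154 = -699590947/1126542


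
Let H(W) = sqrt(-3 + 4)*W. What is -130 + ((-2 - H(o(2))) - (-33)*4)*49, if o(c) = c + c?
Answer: 6044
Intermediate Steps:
o(c) = 2*c
H(W) = W (H(W) = sqrt(1)*W = 1*W = W)
-130 + ((-2 - H(o(2))) - (-33)*4)*49 = -130 + ((-2 - 2*2) - (-33)*4)*49 = -130 + ((-2 - 1*4) - 1*(-132))*49 = -130 + ((-2 - 4) + 132)*49 = -130 + (-6 + 132)*49 = -130 + 126*49 = -130 + 6174 = 6044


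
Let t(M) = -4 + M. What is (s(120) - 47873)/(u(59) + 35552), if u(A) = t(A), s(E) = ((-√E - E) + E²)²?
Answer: 203870647/35607 - 19040*√30/11869 ≈ 5716.8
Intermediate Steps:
s(E) = (E² - E - √E)² (s(E) = ((-E - √E) + E²)² = (E² - E - √E)²)
u(A) = -4 + A
(s(120) - 47873)/(u(59) + 35552) = ((120 + √120 - 1*120²)² - 47873)/((-4 + 59) + 35552) = ((120 + 2*√30 - 1*14400)² - 47873)/(55 + 35552) = ((120 + 2*√30 - 14400)² - 47873)/35607 = ((-14280 + 2*√30)² - 47873)*(1/35607) = (-47873 + (-14280 + 2*√30)²)*(1/35607) = -47873/35607 + (-14280 + 2*√30)²/35607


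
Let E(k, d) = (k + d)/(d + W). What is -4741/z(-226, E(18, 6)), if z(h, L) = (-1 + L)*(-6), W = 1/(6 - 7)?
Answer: 23705/114 ≈ 207.94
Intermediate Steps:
W = -1 (W = 1/(-1) = -1)
E(k, d) = (d + k)/(-1 + d) (E(k, d) = (k + d)/(d - 1) = (d + k)/(-1 + d))
z(h, L) = 6 - 6*L
-4741/z(-226, E(18, 6)) = -4741/(6 - 6*(6 + 18)/(-1 + 6)) = -4741/(6 - 6*24/5) = -4741/(6 - 144/5) = -4741/(-114/5) = -4741*(-5/114) = 23705/114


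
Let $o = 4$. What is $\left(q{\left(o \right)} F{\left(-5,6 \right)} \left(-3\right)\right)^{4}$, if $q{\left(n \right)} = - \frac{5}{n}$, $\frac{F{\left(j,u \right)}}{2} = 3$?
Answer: $\frac{4100625}{16} \approx 2.5629 \cdot 10^{5}$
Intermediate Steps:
$F{\left(j,u \right)} = 6$ ($F{\left(j,u \right)} = 2 \cdot 3 = 6$)
$\left(q{\left(o \right)} F{\left(-5,6 \right)} \left(-3\right)\right)^{4} = \left(- \frac{5}{4} \cdot 6 \left(-3\right)\right)^{4} = \left(\left(-5\right) \frac{1}{4} \cdot 6 \left(-3\right)\right)^{4} = \left(\left(- \frac{5}{4}\right) 6 \left(-3\right)\right)^{4} = \left(\left(- \frac{15}{2}\right) \left(-3\right)\right)^{4} = \left(\frac{45}{2}\right)^{4} = \frac{4100625}{16}$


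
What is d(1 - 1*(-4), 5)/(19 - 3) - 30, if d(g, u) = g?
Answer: -475/16 ≈ -29.688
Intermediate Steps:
d(1 - 1*(-4), 5)/(19 - 3) - 30 = (1 - 1*(-4))/(19 - 3) - 30 = (1 + 4)/16 - 30 = 5*(1/16) - 30 = 5/16 - 30 = -475/16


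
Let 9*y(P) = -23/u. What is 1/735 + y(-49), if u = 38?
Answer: -5521/83790 ≈ -0.065891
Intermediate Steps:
y(P) = -23/342 (y(P) = (-23/38)/9 = (-23*1/38)/9 = (1/9)*(-23/38) = -23/342)
1/735 + y(-49) = 1/735 - 23/342 = -5521/83790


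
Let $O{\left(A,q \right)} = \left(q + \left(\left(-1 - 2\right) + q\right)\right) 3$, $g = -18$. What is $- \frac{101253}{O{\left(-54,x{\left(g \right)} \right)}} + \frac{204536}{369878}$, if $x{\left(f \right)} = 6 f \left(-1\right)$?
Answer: $- \frac{6220093105}{39392007} \approx -157.9$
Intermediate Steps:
$x{\left(f \right)} = - 6 f$
$O{\left(A,q \right)} = -9 + 6 q$ ($O{\left(A,q \right)} = \left(q + \left(-3 + q\right)\right) 3 = \left(-3 + 2 q\right) 3 = -9 + 6 q$)
$- \frac{101253}{O{\left(-54,x{\left(g \right)} \right)}} + \frac{204536}{369878} = - \frac{101253}{-9 + 6 \left(\left(-6\right) \left(-18\right)\right)} + \frac{204536}{369878} = - \frac{101253}{-9 + 6 \cdot 108} + 204536 \cdot \frac{1}{369878} = - \frac{101253}{-9 + 648} + \frac{102268}{184939} = - \frac{101253}{639} + \frac{102268}{184939} = \left(-101253\right) \frac{1}{639} + \frac{102268}{184939} = - \frac{33751}{213} + \frac{102268}{184939} = - \frac{6220093105}{39392007}$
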